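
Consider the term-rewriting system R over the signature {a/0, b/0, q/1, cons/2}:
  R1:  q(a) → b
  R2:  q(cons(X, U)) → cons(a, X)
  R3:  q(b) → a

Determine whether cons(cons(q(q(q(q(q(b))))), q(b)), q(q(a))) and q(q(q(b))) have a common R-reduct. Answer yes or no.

Reduce t₁ = cons(cons(q(q(q(q(q(b))))), q(b)), q(q(a))):
1. cons(cons(q(q(q(q(q(b))))), q(b)), q(q(a)))  →  cons(cons(q(q(q(q(a)))), q(b)), q(q(a)))   [R3 at 1.1.1.1.1.1]
2. cons(cons(q(q(q(q(a)))), q(b)), q(q(a)))  →  cons(cons(q(q(q(b))), q(b)), q(q(a)))   [R1 at 1.1.1.1.1]
3. cons(cons(q(q(q(b))), q(b)), q(q(a)))  →  cons(cons(q(q(a)), q(b)), q(q(a)))   [R3 at 1.1.1.1]
4. cons(cons(q(q(a)), q(b)), q(q(a)))  →  cons(cons(q(b), q(b)), q(q(a)))   [R1 at 1.1.1]
5. cons(cons(q(b), q(b)), q(q(a)))  →  cons(cons(a, q(b)), q(q(a)))   [R3 at 1.1]
6. cons(cons(a, q(b)), q(q(a)))  →  cons(cons(a, a), q(q(a)))   [R3 at 1.2]
7. cons(cons(a, a), q(q(a)))  →  cons(cons(a, a), q(b))   [R1 at 2.1]
8. cons(cons(a, a), q(b))  →  cons(cons(a, a), a)   [R3 at 2]

Reduce t₂ = q(q(q(b))):
1. q(q(q(b)))  →  q(q(a))   [R3 at 1.1]
2. q(q(a))  →  q(b)   [R1 at 1]
3. q(b)  →  a   [R3 at ε]

no — NF(t₁) = cons(cons(a, a), a), NF(t₂) = a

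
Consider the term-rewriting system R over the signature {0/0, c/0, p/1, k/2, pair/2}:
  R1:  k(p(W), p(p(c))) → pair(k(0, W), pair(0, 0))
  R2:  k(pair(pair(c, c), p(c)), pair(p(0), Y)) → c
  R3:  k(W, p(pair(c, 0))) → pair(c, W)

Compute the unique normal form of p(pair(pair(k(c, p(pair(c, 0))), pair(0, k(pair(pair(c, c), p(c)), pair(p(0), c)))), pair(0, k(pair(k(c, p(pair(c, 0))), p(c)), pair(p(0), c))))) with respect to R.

1. p(pair(pair(k(c, p(pair(c, 0))), pair(0, k(pair(pair(c, c), p(c)), pair(p(0), c)))), pair(0, k(pair(k(c, p(pair(c, 0))), p(c)), pair(p(0), c)))))  →  p(pair(pair(pair(c, c), pair(0, k(pair(pair(c, c), p(c)), pair(p(0), c)))), pair(0, k(pair(k(c, p(pair(c, 0))), p(c)), pair(p(0), c)))))   [R3 at 1.1.1]
2. p(pair(pair(pair(c, c), pair(0, k(pair(pair(c, c), p(c)), pair(p(0), c)))), pair(0, k(pair(k(c, p(pair(c, 0))), p(c)), pair(p(0), c)))))  →  p(pair(pair(pair(c, c), pair(0, c)), pair(0, k(pair(k(c, p(pair(c, 0))), p(c)), pair(p(0), c)))))   [R2 at 1.1.2.2]
3. p(pair(pair(pair(c, c), pair(0, c)), pair(0, k(pair(k(c, p(pair(c, 0))), p(c)), pair(p(0), c)))))  →  p(pair(pair(pair(c, c), pair(0, c)), pair(0, k(pair(pair(c, c), p(c)), pair(p(0), c)))))   [R3 at 1.2.2.1.1]
4. p(pair(pair(pair(c, c), pair(0, c)), pair(0, k(pair(pair(c, c), p(c)), pair(p(0), c)))))  →  p(pair(pair(pair(c, c), pair(0, c)), pair(0, c)))   [R2 at 1.2.2]

p(pair(pair(pair(c, c), pair(0, c)), pair(0, c)))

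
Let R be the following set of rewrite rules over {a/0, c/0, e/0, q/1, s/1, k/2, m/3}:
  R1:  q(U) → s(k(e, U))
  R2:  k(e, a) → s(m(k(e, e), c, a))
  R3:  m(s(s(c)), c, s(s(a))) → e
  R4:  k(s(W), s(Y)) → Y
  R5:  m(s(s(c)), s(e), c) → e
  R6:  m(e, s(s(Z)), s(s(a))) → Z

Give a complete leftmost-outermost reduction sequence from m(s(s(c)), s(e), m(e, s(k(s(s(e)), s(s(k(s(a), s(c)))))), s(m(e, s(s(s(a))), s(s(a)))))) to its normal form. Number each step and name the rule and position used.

e

1. m(s(s(c)), s(e), m(e, s(k(s(s(e)), s(s(k(s(a), s(c)))))), s(m(e, s(s(s(a))), s(s(a))))))  →  m(s(s(c)), s(e), m(e, s(s(k(s(a), s(c)))), s(m(e, s(s(s(a))), s(s(a))))))   [R4 at 3.2.1]
2. m(s(s(c)), s(e), m(e, s(s(k(s(a), s(c)))), s(m(e, s(s(s(a))), s(s(a))))))  →  m(s(s(c)), s(e), m(e, s(s(c)), s(m(e, s(s(s(a))), s(s(a))))))   [R4 at 3.2.1.1]
3. m(s(s(c)), s(e), m(e, s(s(c)), s(m(e, s(s(s(a))), s(s(a))))))  →  m(s(s(c)), s(e), m(e, s(s(c)), s(s(a))))   [R6 at 3.3.1]
4. m(s(s(c)), s(e), m(e, s(s(c)), s(s(a))))  →  m(s(s(c)), s(e), c)   [R6 at 3]
5. m(s(s(c)), s(e), c)  →  e   [R5 at ε]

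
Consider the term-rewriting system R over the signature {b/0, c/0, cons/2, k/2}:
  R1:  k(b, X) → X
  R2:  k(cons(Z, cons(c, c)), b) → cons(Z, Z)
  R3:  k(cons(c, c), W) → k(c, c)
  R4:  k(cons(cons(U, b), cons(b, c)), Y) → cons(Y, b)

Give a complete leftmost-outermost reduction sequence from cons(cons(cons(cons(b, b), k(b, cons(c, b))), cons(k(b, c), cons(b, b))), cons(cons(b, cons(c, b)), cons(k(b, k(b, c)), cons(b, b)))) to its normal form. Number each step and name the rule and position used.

cons(cons(cons(cons(b, b), cons(c, b)), cons(c, cons(b, b))), cons(cons(b, cons(c, b)), cons(c, cons(b, b))))

1. cons(cons(cons(cons(b, b), k(b, cons(c, b))), cons(k(b, c), cons(b, b))), cons(cons(b, cons(c, b)), cons(k(b, k(b, c)), cons(b, b))))  →  cons(cons(cons(cons(b, b), cons(c, b)), cons(k(b, c), cons(b, b))), cons(cons(b, cons(c, b)), cons(k(b, k(b, c)), cons(b, b))))   [R1 at 1.1.2]
2. cons(cons(cons(cons(b, b), cons(c, b)), cons(k(b, c), cons(b, b))), cons(cons(b, cons(c, b)), cons(k(b, k(b, c)), cons(b, b))))  →  cons(cons(cons(cons(b, b), cons(c, b)), cons(c, cons(b, b))), cons(cons(b, cons(c, b)), cons(k(b, k(b, c)), cons(b, b))))   [R1 at 1.2.1]
3. cons(cons(cons(cons(b, b), cons(c, b)), cons(c, cons(b, b))), cons(cons(b, cons(c, b)), cons(k(b, k(b, c)), cons(b, b))))  →  cons(cons(cons(cons(b, b), cons(c, b)), cons(c, cons(b, b))), cons(cons(b, cons(c, b)), cons(k(b, c), cons(b, b))))   [R1 at 2.2.1]
4. cons(cons(cons(cons(b, b), cons(c, b)), cons(c, cons(b, b))), cons(cons(b, cons(c, b)), cons(k(b, c), cons(b, b))))  →  cons(cons(cons(cons(b, b), cons(c, b)), cons(c, cons(b, b))), cons(cons(b, cons(c, b)), cons(c, cons(b, b))))   [R1 at 2.2.1]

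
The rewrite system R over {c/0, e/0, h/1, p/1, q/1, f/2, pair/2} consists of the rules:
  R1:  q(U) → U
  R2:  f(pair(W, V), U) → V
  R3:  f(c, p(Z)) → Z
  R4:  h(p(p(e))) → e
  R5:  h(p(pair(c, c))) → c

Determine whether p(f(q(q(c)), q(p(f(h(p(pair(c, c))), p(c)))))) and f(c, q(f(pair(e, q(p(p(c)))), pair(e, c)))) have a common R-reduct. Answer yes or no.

Reduce t₁ = p(f(q(q(c)), q(p(f(h(p(pair(c, c))), p(c)))))):
1. p(f(q(q(c)), q(p(f(h(p(pair(c, c))), p(c))))))  →  p(f(q(c), q(p(f(h(p(pair(c, c))), p(c))))))   [R1 at 1.1]
2. p(f(q(c), q(p(f(h(p(pair(c, c))), p(c))))))  →  p(f(c, q(p(f(h(p(pair(c, c))), p(c))))))   [R1 at 1.1]
3. p(f(c, q(p(f(h(p(pair(c, c))), p(c))))))  →  p(f(c, p(f(h(p(pair(c, c))), p(c)))))   [R1 at 1.2]
4. p(f(c, p(f(h(p(pair(c, c))), p(c)))))  →  p(f(h(p(pair(c, c))), p(c)))   [R3 at 1]
5. p(f(h(p(pair(c, c))), p(c)))  →  p(f(c, p(c)))   [R5 at 1.1]
6. p(f(c, p(c)))  →  p(c)   [R3 at 1]

Reduce t₂ = f(c, q(f(pair(e, q(p(p(c)))), pair(e, c)))):
1. f(c, q(f(pair(e, q(p(p(c)))), pair(e, c))))  →  f(c, f(pair(e, q(p(p(c)))), pair(e, c)))   [R1 at 2]
2. f(c, f(pair(e, q(p(p(c)))), pair(e, c)))  →  f(c, q(p(p(c))))   [R2 at 2]
3. f(c, q(p(p(c))))  →  f(c, p(p(c)))   [R1 at 2]
4. f(c, p(p(c)))  →  p(c)   [R3 at ε]

yes — NF(t₁) = p(c), NF(t₂) = p(c)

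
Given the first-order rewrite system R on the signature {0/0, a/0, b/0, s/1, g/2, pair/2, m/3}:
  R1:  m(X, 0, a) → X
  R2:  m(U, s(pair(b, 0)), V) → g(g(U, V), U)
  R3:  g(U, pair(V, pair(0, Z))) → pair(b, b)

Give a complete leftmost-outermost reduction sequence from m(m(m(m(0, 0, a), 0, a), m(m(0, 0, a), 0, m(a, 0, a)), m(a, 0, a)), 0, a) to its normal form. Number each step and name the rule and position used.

0

1. m(m(m(m(0, 0, a), 0, a), m(m(0, 0, a), 0, m(a, 0, a)), m(a, 0, a)), 0, a)  →  m(m(m(0, 0, a), 0, a), m(m(0, 0, a), 0, m(a, 0, a)), m(a, 0, a))   [R1 at ε]
2. m(m(m(0, 0, a), 0, a), m(m(0, 0, a), 0, m(a, 0, a)), m(a, 0, a))  →  m(m(0, 0, a), m(m(0, 0, a), 0, m(a, 0, a)), m(a, 0, a))   [R1 at 1]
3. m(m(0, 0, a), m(m(0, 0, a), 0, m(a, 0, a)), m(a, 0, a))  →  m(0, m(m(0, 0, a), 0, m(a, 0, a)), m(a, 0, a))   [R1 at 1]
4. m(0, m(m(0, 0, a), 0, m(a, 0, a)), m(a, 0, a))  →  m(0, m(0, 0, m(a, 0, a)), m(a, 0, a))   [R1 at 2.1]
5. m(0, m(0, 0, m(a, 0, a)), m(a, 0, a))  →  m(0, m(0, 0, a), m(a, 0, a))   [R1 at 2.3]
6. m(0, m(0, 0, a), m(a, 0, a))  →  m(0, 0, m(a, 0, a))   [R1 at 2]
7. m(0, 0, m(a, 0, a))  →  m(0, 0, a)   [R1 at 3]
8. m(0, 0, a)  →  0   [R1 at ε]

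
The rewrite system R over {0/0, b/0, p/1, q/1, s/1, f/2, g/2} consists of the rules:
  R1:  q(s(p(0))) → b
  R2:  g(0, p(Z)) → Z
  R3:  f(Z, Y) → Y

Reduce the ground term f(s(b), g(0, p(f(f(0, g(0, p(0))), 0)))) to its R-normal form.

1. f(s(b), g(0, p(f(f(0, g(0, p(0))), 0))))  →  g(0, p(f(f(0, g(0, p(0))), 0)))   [R3 at ε]
2. g(0, p(f(f(0, g(0, p(0))), 0)))  →  f(f(0, g(0, p(0))), 0)   [R2 at ε]
3. f(f(0, g(0, p(0))), 0)  →  0   [R3 at ε]

0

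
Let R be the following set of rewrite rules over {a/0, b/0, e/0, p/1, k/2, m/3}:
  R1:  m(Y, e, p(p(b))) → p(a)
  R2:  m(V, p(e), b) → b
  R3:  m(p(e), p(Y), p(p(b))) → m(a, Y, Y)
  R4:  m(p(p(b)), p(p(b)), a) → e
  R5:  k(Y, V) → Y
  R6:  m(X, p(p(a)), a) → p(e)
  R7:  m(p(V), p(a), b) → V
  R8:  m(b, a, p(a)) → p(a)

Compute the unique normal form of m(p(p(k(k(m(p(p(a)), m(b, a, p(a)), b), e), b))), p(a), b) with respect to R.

p(p(a))

1. m(p(p(k(k(m(p(p(a)), m(b, a, p(a)), b), e), b))), p(a), b)  →  p(k(k(m(p(p(a)), m(b, a, p(a)), b), e), b))   [R7 at ε]
2. p(k(k(m(p(p(a)), m(b, a, p(a)), b), e), b))  →  p(k(m(p(p(a)), m(b, a, p(a)), b), e))   [R5 at 1]
3. p(k(m(p(p(a)), m(b, a, p(a)), b), e))  →  p(m(p(p(a)), m(b, a, p(a)), b))   [R5 at 1]
4. p(m(p(p(a)), m(b, a, p(a)), b))  →  p(m(p(p(a)), p(a), b))   [R8 at 1.2]
5. p(m(p(p(a)), p(a), b))  →  p(p(a))   [R7 at 1]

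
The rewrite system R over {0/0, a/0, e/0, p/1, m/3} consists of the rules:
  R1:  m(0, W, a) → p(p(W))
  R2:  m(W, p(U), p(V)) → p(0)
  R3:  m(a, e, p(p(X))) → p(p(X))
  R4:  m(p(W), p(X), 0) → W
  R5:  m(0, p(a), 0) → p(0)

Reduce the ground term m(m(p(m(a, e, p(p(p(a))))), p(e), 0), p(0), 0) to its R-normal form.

1. m(m(p(m(a, e, p(p(p(a))))), p(e), 0), p(0), 0)  →  m(m(a, e, p(p(p(a)))), p(0), 0)   [R4 at 1]
2. m(m(a, e, p(p(p(a)))), p(0), 0)  →  m(p(p(p(a))), p(0), 0)   [R3 at 1]
3. m(p(p(p(a))), p(0), 0)  →  p(p(a))   [R4 at ε]

p(p(a))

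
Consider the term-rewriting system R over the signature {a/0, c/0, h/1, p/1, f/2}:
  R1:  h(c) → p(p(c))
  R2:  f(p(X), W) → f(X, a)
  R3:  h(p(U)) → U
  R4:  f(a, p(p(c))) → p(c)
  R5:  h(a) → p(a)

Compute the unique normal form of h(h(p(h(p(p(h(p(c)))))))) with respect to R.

c

1. h(h(p(h(p(p(h(p(c))))))))  →  h(h(p(p(h(p(c))))))   [R3 at 1]
2. h(h(p(p(h(p(c))))))  →  h(p(h(p(c))))   [R3 at 1]
3. h(p(h(p(c))))  →  h(p(c))   [R3 at ε]
4. h(p(c))  →  c   [R3 at ε]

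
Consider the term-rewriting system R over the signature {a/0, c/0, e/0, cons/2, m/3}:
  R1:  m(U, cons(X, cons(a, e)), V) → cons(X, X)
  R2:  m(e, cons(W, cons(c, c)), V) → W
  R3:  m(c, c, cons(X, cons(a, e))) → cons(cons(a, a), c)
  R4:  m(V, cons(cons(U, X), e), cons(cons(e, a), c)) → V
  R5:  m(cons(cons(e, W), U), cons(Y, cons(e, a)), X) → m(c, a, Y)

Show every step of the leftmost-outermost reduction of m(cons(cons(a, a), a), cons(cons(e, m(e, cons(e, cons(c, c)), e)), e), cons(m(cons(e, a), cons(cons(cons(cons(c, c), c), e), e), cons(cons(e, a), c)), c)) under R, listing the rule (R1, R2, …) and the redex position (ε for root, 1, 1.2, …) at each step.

1. m(cons(cons(a, a), a), cons(cons(e, m(e, cons(e, cons(c, c)), e)), e), cons(m(cons(e, a), cons(cons(cons(cons(c, c), c), e), e), cons(cons(e, a), c)), c))  →  m(cons(cons(a, a), a), cons(cons(e, e), e), cons(m(cons(e, a), cons(cons(cons(cons(c, c), c), e), e), cons(cons(e, a), c)), c))   [R2 at 2.1.2]
2. m(cons(cons(a, a), a), cons(cons(e, e), e), cons(m(cons(e, a), cons(cons(cons(cons(c, c), c), e), e), cons(cons(e, a), c)), c))  →  m(cons(cons(a, a), a), cons(cons(e, e), e), cons(cons(e, a), c))   [R4 at 3.1]
3. m(cons(cons(a, a), a), cons(cons(e, e), e), cons(cons(e, a), c))  →  cons(cons(a, a), a)   [R4 at ε]

cons(cons(a, a), a)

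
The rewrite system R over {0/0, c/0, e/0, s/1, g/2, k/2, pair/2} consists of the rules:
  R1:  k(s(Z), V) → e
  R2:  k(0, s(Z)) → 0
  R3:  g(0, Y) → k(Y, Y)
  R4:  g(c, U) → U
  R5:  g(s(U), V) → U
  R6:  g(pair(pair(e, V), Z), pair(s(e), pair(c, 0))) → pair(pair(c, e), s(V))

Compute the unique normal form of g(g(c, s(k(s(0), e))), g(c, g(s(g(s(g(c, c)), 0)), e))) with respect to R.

1. g(g(c, s(k(s(0), e))), g(c, g(s(g(s(g(c, c)), 0)), e)))  →  g(s(k(s(0), e)), g(c, g(s(g(s(g(c, c)), 0)), e)))   [R4 at 1]
2. g(s(k(s(0), e)), g(c, g(s(g(s(g(c, c)), 0)), e)))  →  k(s(0), e)   [R5 at ε]
3. k(s(0), e)  →  e   [R1 at ε]

e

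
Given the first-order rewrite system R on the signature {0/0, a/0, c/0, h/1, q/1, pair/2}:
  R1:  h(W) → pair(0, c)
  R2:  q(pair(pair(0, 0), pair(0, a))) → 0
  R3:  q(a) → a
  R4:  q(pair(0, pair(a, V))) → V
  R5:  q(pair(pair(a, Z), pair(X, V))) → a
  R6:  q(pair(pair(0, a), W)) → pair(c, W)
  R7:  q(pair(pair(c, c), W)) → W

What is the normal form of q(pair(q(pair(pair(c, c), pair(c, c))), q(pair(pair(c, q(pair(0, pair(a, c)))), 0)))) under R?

1. q(pair(q(pair(pair(c, c), pair(c, c))), q(pair(pair(c, q(pair(0, pair(a, c)))), 0))))  →  q(pair(pair(c, c), q(pair(pair(c, q(pair(0, pair(a, c)))), 0))))   [R7 at 1.1]
2. q(pair(pair(c, c), q(pair(pair(c, q(pair(0, pair(a, c)))), 0))))  →  q(pair(pair(c, q(pair(0, pair(a, c)))), 0))   [R7 at ε]
3. q(pair(pair(c, q(pair(0, pair(a, c)))), 0))  →  q(pair(pair(c, c), 0))   [R4 at 1.1.2]
4. q(pair(pair(c, c), 0))  →  0   [R7 at ε]

0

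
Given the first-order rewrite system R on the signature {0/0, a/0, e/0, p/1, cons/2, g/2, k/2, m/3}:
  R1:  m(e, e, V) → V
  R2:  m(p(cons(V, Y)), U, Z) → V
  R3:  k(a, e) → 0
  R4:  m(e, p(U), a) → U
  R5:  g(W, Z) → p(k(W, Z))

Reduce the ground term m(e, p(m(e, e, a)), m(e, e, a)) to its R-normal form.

1. m(e, p(m(e, e, a)), m(e, e, a))  →  m(e, p(a), m(e, e, a))   [R1 at 2.1]
2. m(e, p(a), m(e, e, a))  →  m(e, p(a), a)   [R1 at 3]
3. m(e, p(a), a)  →  a   [R4 at ε]

a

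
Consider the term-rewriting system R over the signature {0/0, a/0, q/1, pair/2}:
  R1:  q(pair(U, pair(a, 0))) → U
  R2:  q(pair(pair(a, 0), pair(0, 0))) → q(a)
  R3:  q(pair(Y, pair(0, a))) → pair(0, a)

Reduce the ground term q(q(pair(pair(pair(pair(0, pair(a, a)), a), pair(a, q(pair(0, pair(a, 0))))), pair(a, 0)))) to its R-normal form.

pair(pair(0, pair(a, a)), a)

1. q(q(pair(pair(pair(pair(0, pair(a, a)), a), pair(a, q(pair(0, pair(a, 0))))), pair(a, 0))))  →  q(pair(pair(pair(0, pair(a, a)), a), pair(a, q(pair(0, pair(a, 0))))))   [R1 at 1]
2. q(pair(pair(pair(0, pair(a, a)), a), pair(a, q(pair(0, pair(a, 0))))))  →  q(pair(pair(pair(0, pair(a, a)), a), pair(a, 0)))   [R1 at 1.2.2]
3. q(pair(pair(pair(0, pair(a, a)), a), pair(a, 0)))  →  pair(pair(0, pair(a, a)), a)   [R1 at ε]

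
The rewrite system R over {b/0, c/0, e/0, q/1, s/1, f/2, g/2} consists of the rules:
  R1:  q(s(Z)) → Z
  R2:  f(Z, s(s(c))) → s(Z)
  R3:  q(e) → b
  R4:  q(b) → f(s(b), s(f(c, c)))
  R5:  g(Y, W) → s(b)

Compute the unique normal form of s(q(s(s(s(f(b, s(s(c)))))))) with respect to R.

s(s(s(s(b))))

1. s(q(s(s(s(f(b, s(s(c))))))))  →  s(s(s(f(b, s(s(c))))))   [R1 at 1]
2. s(s(s(f(b, s(s(c))))))  →  s(s(s(s(b))))   [R2 at 1.1.1]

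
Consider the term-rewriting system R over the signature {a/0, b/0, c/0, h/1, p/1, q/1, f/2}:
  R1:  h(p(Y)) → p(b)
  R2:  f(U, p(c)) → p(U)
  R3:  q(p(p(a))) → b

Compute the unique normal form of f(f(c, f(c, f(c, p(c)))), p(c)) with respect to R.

p(p(c))

1. f(f(c, f(c, f(c, p(c)))), p(c))  →  p(f(c, f(c, f(c, p(c)))))   [R2 at ε]
2. p(f(c, f(c, f(c, p(c)))))  →  p(f(c, f(c, p(c))))   [R2 at 1.2.2]
3. p(f(c, f(c, p(c))))  →  p(f(c, p(c)))   [R2 at 1.2]
4. p(f(c, p(c)))  →  p(p(c))   [R2 at 1]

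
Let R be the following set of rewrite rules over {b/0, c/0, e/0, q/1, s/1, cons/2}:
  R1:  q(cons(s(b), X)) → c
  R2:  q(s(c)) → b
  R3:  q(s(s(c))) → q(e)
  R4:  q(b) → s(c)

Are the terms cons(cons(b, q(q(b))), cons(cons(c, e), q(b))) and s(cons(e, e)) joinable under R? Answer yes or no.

Reduce t₁ = cons(cons(b, q(q(b))), cons(cons(c, e), q(b))):
1. cons(cons(b, q(q(b))), cons(cons(c, e), q(b)))  →  cons(cons(b, q(s(c))), cons(cons(c, e), q(b)))   [R4 at 1.2.1]
2. cons(cons(b, q(s(c))), cons(cons(c, e), q(b)))  →  cons(cons(b, b), cons(cons(c, e), q(b)))   [R2 at 1.2]
3. cons(cons(b, b), cons(cons(c, e), q(b)))  →  cons(cons(b, b), cons(cons(c, e), s(c)))   [R4 at 2.2]

Reduce t₂ = s(cons(e, e)):

no — NF(t₁) = cons(cons(b, b), cons(cons(c, e), s(c))), NF(t₂) = s(cons(e, e))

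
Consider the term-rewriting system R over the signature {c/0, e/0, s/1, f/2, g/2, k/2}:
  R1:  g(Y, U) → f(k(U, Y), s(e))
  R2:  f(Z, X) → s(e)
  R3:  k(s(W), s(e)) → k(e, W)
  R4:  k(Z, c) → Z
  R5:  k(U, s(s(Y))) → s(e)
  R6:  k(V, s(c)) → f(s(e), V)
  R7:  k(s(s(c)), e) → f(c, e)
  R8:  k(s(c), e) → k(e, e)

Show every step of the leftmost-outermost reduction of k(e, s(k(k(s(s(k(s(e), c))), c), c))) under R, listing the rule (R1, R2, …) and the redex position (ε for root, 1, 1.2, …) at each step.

s(e)

1. k(e, s(k(k(s(s(k(s(e), c))), c), c)))  →  k(e, s(k(s(s(k(s(e), c))), c)))   [R4 at 2.1]
2. k(e, s(k(s(s(k(s(e), c))), c)))  →  k(e, s(s(s(k(s(e), c)))))   [R4 at 2.1]
3. k(e, s(s(s(k(s(e), c)))))  →  s(e)   [R5 at ε]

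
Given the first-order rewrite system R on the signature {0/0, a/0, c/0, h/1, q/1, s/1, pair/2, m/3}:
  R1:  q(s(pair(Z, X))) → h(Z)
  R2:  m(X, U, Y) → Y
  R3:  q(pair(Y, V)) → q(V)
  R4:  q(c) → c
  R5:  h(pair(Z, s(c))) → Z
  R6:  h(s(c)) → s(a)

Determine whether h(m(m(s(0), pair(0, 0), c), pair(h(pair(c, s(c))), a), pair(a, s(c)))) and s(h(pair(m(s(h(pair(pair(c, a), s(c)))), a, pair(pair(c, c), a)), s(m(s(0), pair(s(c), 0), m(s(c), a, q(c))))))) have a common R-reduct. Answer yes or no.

no — NF(t₁) = a, NF(t₂) = s(pair(pair(c, c), a))

Reduce t₁ = h(m(m(s(0), pair(0, 0), c), pair(h(pair(c, s(c))), a), pair(a, s(c)))):
1. h(m(m(s(0), pair(0, 0), c), pair(h(pair(c, s(c))), a), pair(a, s(c))))  →  h(pair(a, s(c)))   [R2 at 1]
2. h(pair(a, s(c)))  →  a   [R5 at ε]

Reduce t₂ = s(h(pair(m(s(h(pair(pair(c, a), s(c)))), a, pair(pair(c, c), a)), s(m(s(0), pair(s(c), 0), m(s(c), a, q(c))))))):
1. s(h(pair(m(s(h(pair(pair(c, a), s(c)))), a, pair(pair(c, c), a)), s(m(s(0), pair(s(c), 0), m(s(c), a, q(c)))))))  →  s(h(pair(pair(pair(c, c), a), s(m(s(0), pair(s(c), 0), m(s(c), a, q(c)))))))   [R2 at 1.1.1]
2. s(h(pair(pair(pair(c, c), a), s(m(s(0), pair(s(c), 0), m(s(c), a, q(c)))))))  →  s(h(pair(pair(pair(c, c), a), s(m(s(c), a, q(c))))))   [R2 at 1.1.2.1]
3. s(h(pair(pair(pair(c, c), a), s(m(s(c), a, q(c))))))  →  s(h(pair(pair(pair(c, c), a), s(q(c)))))   [R2 at 1.1.2.1]
4. s(h(pair(pair(pair(c, c), a), s(q(c)))))  →  s(h(pair(pair(pair(c, c), a), s(c))))   [R4 at 1.1.2.1]
5. s(h(pair(pair(pair(c, c), a), s(c))))  →  s(pair(pair(c, c), a))   [R5 at 1]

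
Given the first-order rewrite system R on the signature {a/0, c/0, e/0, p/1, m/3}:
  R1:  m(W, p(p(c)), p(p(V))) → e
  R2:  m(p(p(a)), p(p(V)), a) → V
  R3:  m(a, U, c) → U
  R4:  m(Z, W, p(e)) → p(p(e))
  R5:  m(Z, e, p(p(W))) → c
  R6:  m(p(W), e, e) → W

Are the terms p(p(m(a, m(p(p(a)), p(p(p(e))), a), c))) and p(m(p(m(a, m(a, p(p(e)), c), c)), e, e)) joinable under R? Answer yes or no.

yes — NF(t₁) = p(p(p(e))), NF(t₂) = p(p(p(e)))

Reduce t₁ = p(p(m(a, m(p(p(a)), p(p(p(e))), a), c))):
1. p(p(m(a, m(p(p(a)), p(p(p(e))), a), c)))  →  p(p(m(p(p(a)), p(p(p(e))), a)))   [R3 at 1.1]
2. p(p(m(p(p(a)), p(p(p(e))), a)))  →  p(p(p(e)))   [R2 at 1.1]

Reduce t₂ = p(m(p(m(a, m(a, p(p(e)), c), c)), e, e)):
1. p(m(p(m(a, m(a, p(p(e)), c), c)), e, e))  →  p(m(a, m(a, p(p(e)), c), c))   [R6 at 1]
2. p(m(a, m(a, p(p(e)), c), c))  →  p(m(a, p(p(e)), c))   [R3 at 1]
3. p(m(a, p(p(e)), c))  →  p(p(p(e)))   [R3 at 1]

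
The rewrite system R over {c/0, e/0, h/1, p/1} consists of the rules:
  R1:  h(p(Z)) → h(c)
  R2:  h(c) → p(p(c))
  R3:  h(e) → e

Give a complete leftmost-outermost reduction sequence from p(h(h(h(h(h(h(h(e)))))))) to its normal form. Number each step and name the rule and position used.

1. p(h(h(h(h(h(h(h(e))))))))  →  p(h(h(h(h(h(h(e)))))))   [R3 at 1.1.1.1.1.1.1]
2. p(h(h(h(h(h(h(e)))))))  →  p(h(h(h(h(h(e))))))   [R3 at 1.1.1.1.1.1]
3. p(h(h(h(h(h(e))))))  →  p(h(h(h(h(e)))))   [R3 at 1.1.1.1.1]
4. p(h(h(h(h(e)))))  →  p(h(h(h(e))))   [R3 at 1.1.1.1]
5. p(h(h(h(e))))  →  p(h(h(e)))   [R3 at 1.1.1]
6. p(h(h(e)))  →  p(h(e))   [R3 at 1.1]
7. p(h(e))  →  p(e)   [R3 at 1]

p(e)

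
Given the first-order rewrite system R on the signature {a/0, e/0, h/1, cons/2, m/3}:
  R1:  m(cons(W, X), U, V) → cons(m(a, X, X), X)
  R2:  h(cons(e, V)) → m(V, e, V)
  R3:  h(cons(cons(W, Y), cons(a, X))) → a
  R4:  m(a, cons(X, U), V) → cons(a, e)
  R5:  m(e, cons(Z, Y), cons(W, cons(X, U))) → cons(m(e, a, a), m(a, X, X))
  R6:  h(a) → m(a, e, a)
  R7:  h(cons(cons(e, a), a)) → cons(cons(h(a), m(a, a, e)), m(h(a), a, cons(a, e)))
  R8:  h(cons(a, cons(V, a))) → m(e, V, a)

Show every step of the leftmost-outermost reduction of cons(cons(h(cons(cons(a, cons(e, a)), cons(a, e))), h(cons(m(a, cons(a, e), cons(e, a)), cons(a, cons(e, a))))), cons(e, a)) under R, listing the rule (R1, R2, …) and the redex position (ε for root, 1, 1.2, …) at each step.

1. cons(cons(h(cons(cons(a, cons(e, a)), cons(a, e))), h(cons(m(a, cons(a, e), cons(e, a)), cons(a, cons(e, a))))), cons(e, a))  →  cons(cons(a, h(cons(m(a, cons(a, e), cons(e, a)), cons(a, cons(e, a))))), cons(e, a))   [R3 at 1.1]
2. cons(cons(a, h(cons(m(a, cons(a, e), cons(e, a)), cons(a, cons(e, a))))), cons(e, a))  →  cons(cons(a, h(cons(cons(a, e), cons(a, cons(e, a))))), cons(e, a))   [R4 at 1.2.1.1]
3. cons(cons(a, h(cons(cons(a, e), cons(a, cons(e, a))))), cons(e, a))  →  cons(cons(a, a), cons(e, a))   [R3 at 1.2]

cons(cons(a, a), cons(e, a))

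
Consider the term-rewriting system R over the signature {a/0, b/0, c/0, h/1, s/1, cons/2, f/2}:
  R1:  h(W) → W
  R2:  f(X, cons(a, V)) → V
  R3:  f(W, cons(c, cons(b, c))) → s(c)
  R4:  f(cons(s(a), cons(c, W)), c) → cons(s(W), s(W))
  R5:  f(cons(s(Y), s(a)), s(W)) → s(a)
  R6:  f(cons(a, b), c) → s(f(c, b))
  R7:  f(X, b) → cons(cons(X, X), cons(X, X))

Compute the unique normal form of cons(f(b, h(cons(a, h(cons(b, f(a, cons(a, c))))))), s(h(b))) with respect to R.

cons(cons(b, c), s(b))

1. cons(f(b, h(cons(a, h(cons(b, f(a, cons(a, c))))))), s(h(b)))  →  cons(f(b, cons(a, h(cons(b, f(a, cons(a, c)))))), s(h(b)))   [R1 at 1.2]
2. cons(f(b, cons(a, h(cons(b, f(a, cons(a, c)))))), s(h(b)))  →  cons(h(cons(b, f(a, cons(a, c)))), s(h(b)))   [R2 at 1]
3. cons(h(cons(b, f(a, cons(a, c)))), s(h(b)))  →  cons(cons(b, f(a, cons(a, c))), s(h(b)))   [R1 at 1]
4. cons(cons(b, f(a, cons(a, c))), s(h(b)))  →  cons(cons(b, c), s(h(b)))   [R2 at 1.2]
5. cons(cons(b, c), s(h(b)))  →  cons(cons(b, c), s(b))   [R1 at 2.1]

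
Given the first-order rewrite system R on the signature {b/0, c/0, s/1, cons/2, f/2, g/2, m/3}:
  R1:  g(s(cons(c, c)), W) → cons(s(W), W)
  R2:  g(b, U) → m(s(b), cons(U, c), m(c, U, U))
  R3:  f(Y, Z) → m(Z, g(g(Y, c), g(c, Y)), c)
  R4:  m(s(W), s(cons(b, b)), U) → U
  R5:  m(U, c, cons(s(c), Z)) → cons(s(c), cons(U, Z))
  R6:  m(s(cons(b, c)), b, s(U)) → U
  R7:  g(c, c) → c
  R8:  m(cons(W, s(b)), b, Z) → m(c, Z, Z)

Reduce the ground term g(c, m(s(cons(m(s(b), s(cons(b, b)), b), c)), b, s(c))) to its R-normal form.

c

1. g(c, m(s(cons(m(s(b), s(cons(b, b)), b), c)), b, s(c)))  →  g(c, m(s(cons(b, c)), b, s(c)))   [R4 at 2.1.1.1]
2. g(c, m(s(cons(b, c)), b, s(c)))  →  g(c, c)   [R6 at 2]
3. g(c, c)  →  c   [R7 at ε]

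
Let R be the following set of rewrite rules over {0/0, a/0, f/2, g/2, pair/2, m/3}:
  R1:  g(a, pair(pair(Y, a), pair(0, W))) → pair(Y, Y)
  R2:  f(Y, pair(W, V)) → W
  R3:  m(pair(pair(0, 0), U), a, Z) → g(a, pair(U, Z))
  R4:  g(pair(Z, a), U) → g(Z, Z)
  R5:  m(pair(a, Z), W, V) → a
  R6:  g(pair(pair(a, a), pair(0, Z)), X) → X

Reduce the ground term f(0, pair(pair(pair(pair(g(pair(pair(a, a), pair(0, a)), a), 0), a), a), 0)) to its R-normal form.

1. f(0, pair(pair(pair(pair(g(pair(pair(a, a), pair(0, a)), a), 0), a), a), 0))  →  pair(pair(pair(g(pair(pair(a, a), pair(0, a)), a), 0), a), a)   [R2 at ε]
2. pair(pair(pair(g(pair(pair(a, a), pair(0, a)), a), 0), a), a)  →  pair(pair(pair(a, 0), a), a)   [R6 at 1.1.1]

pair(pair(pair(a, 0), a), a)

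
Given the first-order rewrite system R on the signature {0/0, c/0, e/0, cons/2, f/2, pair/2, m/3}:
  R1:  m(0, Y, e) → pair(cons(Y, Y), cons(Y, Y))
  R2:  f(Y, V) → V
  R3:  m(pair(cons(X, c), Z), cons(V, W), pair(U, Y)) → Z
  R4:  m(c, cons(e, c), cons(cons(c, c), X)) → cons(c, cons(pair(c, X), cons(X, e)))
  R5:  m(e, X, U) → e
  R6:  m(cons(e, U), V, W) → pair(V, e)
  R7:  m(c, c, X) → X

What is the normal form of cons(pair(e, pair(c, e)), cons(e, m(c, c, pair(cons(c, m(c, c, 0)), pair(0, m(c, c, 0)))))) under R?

cons(pair(e, pair(c, e)), cons(e, pair(cons(c, 0), pair(0, 0))))

1. cons(pair(e, pair(c, e)), cons(e, m(c, c, pair(cons(c, m(c, c, 0)), pair(0, m(c, c, 0))))))  →  cons(pair(e, pair(c, e)), cons(e, pair(cons(c, m(c, c, 0)), pair(0, m(c, c, 0)))))   [R7 at 2.2]
2. cons(pair(e, pair(c, e)), cons(e, pair(cons(c, m(c, c, 0)), pair(0, m(c, c, 0)))))  →  cons(pair(e, pair(c, e)), cons(e, pair(cons(c, 0), pair(0, m(c, c, 0)))))   [R7 at 2.2.1.2]
3. cons(pair(e, pair(c, e)), cons(e, pair(cons(c, 0), pair(0, m(c, c, 0)))))  →  cons(pair(e, pair(c, e)), cons(e, pair(cons(c, 0), pair(0, 0))))   [R7 at 2.2.2.2]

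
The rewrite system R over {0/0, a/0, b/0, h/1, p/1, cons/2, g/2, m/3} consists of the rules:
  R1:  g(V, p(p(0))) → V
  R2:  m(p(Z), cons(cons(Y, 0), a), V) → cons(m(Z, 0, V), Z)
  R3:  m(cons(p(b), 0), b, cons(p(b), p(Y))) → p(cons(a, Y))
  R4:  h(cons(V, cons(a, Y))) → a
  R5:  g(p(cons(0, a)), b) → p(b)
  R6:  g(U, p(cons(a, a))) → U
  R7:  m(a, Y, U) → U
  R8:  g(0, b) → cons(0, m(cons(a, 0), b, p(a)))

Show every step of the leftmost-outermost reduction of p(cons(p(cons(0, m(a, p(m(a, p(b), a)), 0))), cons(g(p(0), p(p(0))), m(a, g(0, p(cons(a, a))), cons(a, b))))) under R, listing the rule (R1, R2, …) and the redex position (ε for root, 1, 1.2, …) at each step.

p(cons(p(cons(0, 0)), cons(p(0), cons(a, b))))

1. p(cons(p(cons(0, m(a, p(m(a, p(b), a)), 0))), cons(g(p(0), p(p(0))), m(a, g(0, p(cons(a, a))), cons(a, b)))))  →  p(cons(p(cons(0, 0)), cons(g(p(0), p(p(0))), m(a, g(0, p(cons(a, a))), cons(a, b)))))   [R7 at 1.1.1.2]
2. p(cons(p(cons(0, 0)), cons(g(p(0), p(p(0))), m(a, g(0, p(cons(a, a))), cons(a, b)))))  →  p(cons(p(cons(0, 0)), cons(p(0), m(a, g(0, p(cons(a, a))), cons(a, b)))))   [R1 at 1.2.1]
3. p(cons(p(cons(0, 0)), cons(p(0), m(a, g(0, p(cons(a, a))), cons(a, b)))))  →  p(cons(p(cons(0, 0)), cons(p(0), cons(a, b))))   [R7 at 1.2.2]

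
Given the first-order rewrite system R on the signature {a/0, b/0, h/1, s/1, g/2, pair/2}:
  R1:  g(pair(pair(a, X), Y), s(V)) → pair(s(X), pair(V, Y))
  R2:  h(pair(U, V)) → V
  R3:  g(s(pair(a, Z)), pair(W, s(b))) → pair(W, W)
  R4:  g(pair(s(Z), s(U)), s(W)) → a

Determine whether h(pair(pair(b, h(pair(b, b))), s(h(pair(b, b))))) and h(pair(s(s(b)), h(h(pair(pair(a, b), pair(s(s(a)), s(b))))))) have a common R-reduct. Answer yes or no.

Reduce t₁ = h(pair(pair(b, h(pair(b, b))), s(h(pair(b, b))))):
1. h(pair(pair(b, h(pair(b, b))), s(h(pair(b, b)))))  →  s(h(pair(b, b)))   [R2 at ε]
2. s(h(pair(b, b)))  →  s(b)   [R2 at 1]

Reduce t₂ = h(pair(s(s(b)), h(h(pair(pair(a, b), pair(s(s(a)), s(b))))))):
1. h(pair(s(s(b)), h(h(pair(pair(a, b), pair(s(s(a)), s(b)))))))  →  h(h(pair(pair(a, b), pair(s(s(a)), s(b)))))   [R2 at ε]
2. h(h(pair(pair(a, b), pair(s(s(a)), s(b)))))  →  h(pair(s(s(a)), s(b)))   [R2 at 1]
3. h(pair(s(s(a)), s(b)))  →  s(b)   [R2 at ε]

yes — NF(t₁) = s(b), NF(t₂) = s(b)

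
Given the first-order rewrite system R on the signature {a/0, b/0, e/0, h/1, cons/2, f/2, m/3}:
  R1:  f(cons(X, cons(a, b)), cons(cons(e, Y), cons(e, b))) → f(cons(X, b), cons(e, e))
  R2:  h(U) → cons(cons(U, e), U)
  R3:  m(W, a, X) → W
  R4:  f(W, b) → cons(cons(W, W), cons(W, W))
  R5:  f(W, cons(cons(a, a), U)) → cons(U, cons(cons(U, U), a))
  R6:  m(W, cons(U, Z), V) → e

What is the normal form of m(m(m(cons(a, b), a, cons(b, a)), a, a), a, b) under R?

cons(a, b)

1. m(m(m(cons(a, b), a, cons(b, a)), a, a), a, b)  →  m(m(cons(a, b), a, cons(b, a)), a, a)   [R3 at ε]
2. m(m(cons(a, b), a, cons(b, a)), a, a)  →  m(cons(a, b), a, cons(b, a))   [R3 at ε]
3. m(cons(a, b), a, cons(b, a))  →  cons(a, b)   [R3 at ε]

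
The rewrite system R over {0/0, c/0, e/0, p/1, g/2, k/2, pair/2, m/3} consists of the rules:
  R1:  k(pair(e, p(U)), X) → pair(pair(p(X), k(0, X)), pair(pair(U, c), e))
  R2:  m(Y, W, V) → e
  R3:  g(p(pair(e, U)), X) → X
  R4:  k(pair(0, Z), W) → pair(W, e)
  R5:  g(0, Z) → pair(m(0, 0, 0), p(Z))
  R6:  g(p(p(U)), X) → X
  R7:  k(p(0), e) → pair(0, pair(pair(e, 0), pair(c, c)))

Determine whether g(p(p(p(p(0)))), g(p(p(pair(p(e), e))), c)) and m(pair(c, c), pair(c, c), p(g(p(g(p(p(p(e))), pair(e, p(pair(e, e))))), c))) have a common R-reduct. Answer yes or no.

Reduce t₁ = g(p(p(p(p(0)))), g(p(p(pair(p(e), e))), c)):
1. g(p(p(p(p(0)))), g(p(p(pair(p(e), e))), c))  →  g(p(p(pair(p(e), e))), c)   [R6 at ε]
2. g(p(p(pair(p(e), e))), c)  →  c   [R6 at ε]

Reduce t₂ = m(pair(c, c), pair(c, c), p(g(p(g(p(p(p(e))), pair(e, p(pair(e, e))))), c))):
1. m(pair(c, c), pair(c, c), p(g(p(g(p(p(p(e))), pair(e, p(pair(e, e))))), c)))  →  e   [R2 at ε]

no — NF(t₁) = c, NF(t₂) = e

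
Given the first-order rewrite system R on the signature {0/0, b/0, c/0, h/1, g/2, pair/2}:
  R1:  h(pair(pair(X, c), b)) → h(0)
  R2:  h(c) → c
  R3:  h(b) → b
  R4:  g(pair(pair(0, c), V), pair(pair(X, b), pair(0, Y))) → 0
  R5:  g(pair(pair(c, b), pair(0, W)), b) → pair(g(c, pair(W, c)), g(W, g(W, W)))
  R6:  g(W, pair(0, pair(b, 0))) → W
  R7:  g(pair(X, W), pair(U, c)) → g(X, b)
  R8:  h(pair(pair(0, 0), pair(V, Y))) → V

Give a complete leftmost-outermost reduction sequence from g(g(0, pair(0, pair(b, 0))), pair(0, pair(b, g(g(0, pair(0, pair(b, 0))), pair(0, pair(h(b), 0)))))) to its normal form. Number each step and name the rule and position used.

1. g(g(0, pair(0, pair(b, 0))), pair(0, pair(b, g(g(0, pair(0, pair(b, 0))), pair(0, pair(h(b), 0))))))  →  g(0, pair(0, pair(b, g(g(0, pair(0, pair(b, 0))), pair(0, pair(h(b), 0))))))   [R6 at 1]
2. g(0, pair(0, pair(b, g(g(0, pair(0, pair(b, 0))), pair(0, pair(h(b), 0))))))  →  g(0, pair(0, pair(b, g(0, pair(0, pair(h(b), 0))))))   [R6 at 2.2.2.1]
3. g(0, pair(0, pair(b, g(0, pair(0, pair(h(b), 0))))))  →  g(0, pair(0, pair(b, g(0, pair(0, pair(b, 0))))))   [R3 at 2.2.2.2.2.1]
4. g(0, pair(0, pair(b, g(0, pair(0, pair(b, 0))))))  →  g(0, pair(0, pair(b, 0)))   [R6 at 2.2.2]
5. g(0, pair(0, pair(b, 0)))  →  0   [R6 at ε]

0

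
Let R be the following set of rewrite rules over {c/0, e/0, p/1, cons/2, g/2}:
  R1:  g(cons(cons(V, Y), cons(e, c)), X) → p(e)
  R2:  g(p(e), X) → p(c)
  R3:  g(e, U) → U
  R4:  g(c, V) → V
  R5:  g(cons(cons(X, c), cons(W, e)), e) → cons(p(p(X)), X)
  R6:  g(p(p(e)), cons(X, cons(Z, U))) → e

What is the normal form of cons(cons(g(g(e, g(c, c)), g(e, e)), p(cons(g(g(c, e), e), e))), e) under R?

cons(cons(e, p(cons(e, e))), e)

1. cons(cons(g(g(e, g(c, c)), g(e, e)), p(cons(g(g(c, e), e), e))), e)  →  cons(cons(g(g(c, c), g(e, e)), p(cons(g(g(c, e), e), e))), e)   [R3 at 1.1.1]
2. cons(cons(g(g(c, c), g(e, e)), p(cons(g(g(c, e), e), e))), e)  →  cons(cons(g(c, g(e, e)), p(cons(g(g(c, e), e), e))), e)   [R4 at 1.1.1]
3. cons(cons(g(c, g(e, e)), p(cons(g(g(c, e), e), e))), e)  →  cons(cons(g(e, e), p(cons(g(g(c, e), e), e))), e)   [R4 at 1.1]
4. cons(cons(g(e, e), p(cons(g(g(c, e), e), e))), e)  →  cons(cons(e, p(cons(g(g(c, e), e), e))), e)   [R3 at 1.1]
5. cons(cons(e, p(cons(g(g(c, e), e), e))), e)  →  cons(cons(e, p(cons(g(e, e), e))), e)   [R4 at 1.2.1.1.1]
6. cons(cons(e, p(cons(g(e, e), e))), e)  →  cons(cons(e, p(cons(e, e))), e)   [R3 at 1.2.1.1]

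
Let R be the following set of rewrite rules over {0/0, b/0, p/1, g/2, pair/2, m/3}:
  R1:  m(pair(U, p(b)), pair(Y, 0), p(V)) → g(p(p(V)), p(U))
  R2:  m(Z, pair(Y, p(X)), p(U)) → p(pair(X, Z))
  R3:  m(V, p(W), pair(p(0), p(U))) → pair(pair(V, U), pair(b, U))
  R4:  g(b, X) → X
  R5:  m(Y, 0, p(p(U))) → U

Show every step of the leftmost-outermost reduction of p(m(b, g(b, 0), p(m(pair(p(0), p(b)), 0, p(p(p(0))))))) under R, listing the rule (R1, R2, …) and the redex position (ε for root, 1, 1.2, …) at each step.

1. p(m(b, g(b, 0), p(m(pair(p(0), p(b)), 0, p(p(p(0)))))))  →  p(m(b, 0, p(m(pair(p(0), p(b)), 0, p(p(p(0)))))))   [R4 at 1.2]
2. p(m(b, 0, p(m(pair(p(0), p(b)), 0, p(p(p(0)))))))  →  p(m(b, 0, p(p(0))))   [R5 at 1.3.1]
3. p(m(b, 0, p(p(0))))  →  p(0)   [R5 at 1]

p(0)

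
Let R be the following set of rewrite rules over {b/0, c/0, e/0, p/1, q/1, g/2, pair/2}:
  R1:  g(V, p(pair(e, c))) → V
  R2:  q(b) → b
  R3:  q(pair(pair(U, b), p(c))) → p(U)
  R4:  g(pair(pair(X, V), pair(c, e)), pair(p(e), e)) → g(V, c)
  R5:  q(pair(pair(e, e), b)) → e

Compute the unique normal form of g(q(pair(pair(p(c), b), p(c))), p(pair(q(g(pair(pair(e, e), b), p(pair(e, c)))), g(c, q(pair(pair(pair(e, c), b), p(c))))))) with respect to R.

p(p(c))

1. g(q(pair(pair(p(c), b), p(c))), p(pair(q(g(pair(pair(e, e), b), p(pair(e, c)))), g(c, q(pair(pair(pair(e, c), b), p(c)))))))  →  g(p(p(c)), p(pair(q(g(pair(pair(e, e), b), p(pair(e, c)))), g(c, q(pair(pair(pair(e, c), b), p(c)))))))   [R3 at 1]
2. g(p(p(c)), p(pair(q(g(pair(pair(e, e), b), p(pair(e, c)))), g(c, q(pair(pair(pair(e, c), b), p(c)))))))  →  g(p(p(c)), p(pair(q(pair(pair(e, e), b)), g(c, q(pair(pair(pair(e, c), b), p(c)))))))   [R1 at 2.1.1.1]
3. g(p(p(c)), p(pair(q(pair(pair(e, e), b)), g(c, q(pair(pair(pair(e, c), b), p(c)))))))  →  g(p(p(c)), p(pair(e, g(c, q(pair(pair(pair(e, c), b), p(c)))))))   [R5 at 2.1.1]
4. g(p(p(c)), p(pair(e, g(c, q(pair(pair(pair(e, c), b), p(c)))))))  →  g(p(p(c)), p(pair(e, g(c, p(pair(e, c))))))   [R3 at 2.1.2.2]
5. g(p(p(c)), p(pair(e, g(c, p(pair(e, c))))))  →  g(p(p(c)), p(pair(e, c)))   [R1 at 2.1.2]
6. g(p(p(c)), p(pair(e, c)))  →  p(p(c))   [R1 at ε]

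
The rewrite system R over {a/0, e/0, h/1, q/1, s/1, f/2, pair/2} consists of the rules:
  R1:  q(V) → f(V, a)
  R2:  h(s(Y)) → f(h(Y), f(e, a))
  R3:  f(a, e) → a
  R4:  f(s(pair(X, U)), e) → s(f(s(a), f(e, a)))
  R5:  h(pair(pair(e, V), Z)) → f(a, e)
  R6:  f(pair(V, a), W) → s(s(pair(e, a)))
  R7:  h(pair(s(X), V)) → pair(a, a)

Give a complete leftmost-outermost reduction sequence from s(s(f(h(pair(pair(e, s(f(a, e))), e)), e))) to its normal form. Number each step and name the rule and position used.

s(s(a))

1. s(s(f(h(pair(pair(e, s(f(a, e))), e)), e)))  →  s(s(f(f(a, e), e)))   [R5 at 1.1.1]
2. s(s(f(f(a, e), e)))  →  s(s(f(a, e)))   [R3 at 1.1.1]
3. s(s(f(a, e)))  →  s(s(a))   [R3 at 1.1]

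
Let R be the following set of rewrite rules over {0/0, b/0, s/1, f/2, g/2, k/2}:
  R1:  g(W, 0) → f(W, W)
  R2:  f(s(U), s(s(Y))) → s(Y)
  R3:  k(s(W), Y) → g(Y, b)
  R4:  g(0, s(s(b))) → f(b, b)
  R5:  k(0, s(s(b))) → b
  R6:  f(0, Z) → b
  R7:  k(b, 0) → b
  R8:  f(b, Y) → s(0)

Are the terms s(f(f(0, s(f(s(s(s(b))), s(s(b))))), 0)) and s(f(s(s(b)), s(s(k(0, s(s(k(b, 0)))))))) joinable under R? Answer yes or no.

no — NF(t₁) = s(s(0)), NF(t₂) = s(s(b))

Reduce t₁ = s(f(f(0, s(f(s(s(s(b))), s(s(b))))), 0)):
1. s(f(f(0, s(f(s(s(s(b))), s(s(b))))), 0))  →  s(f(b, 0))   [R6 at 1.1]
2. s(f(b, 0))  →  s(s(0))   [R8 at 1]

Reduce t₂ = s(f(s(s(b)), s(s(k(0, s(s(k(b, 0)))))))):
1. s(f(s(s(b)), s(s(k(0, s(s(k(b, 0))))))))  →  s(s(k(0, s(s(k(b, 0))))))   [R2 at 1]
2. s(s(k(0, s(s(k(b, 0))))))  →  s(s(k(0, s(s(b)))))   [R7 at 1.1.2.1.1]
3. s(s(k(0, s(s(b)))))  →  s(s(b))   [R5 at 1.1]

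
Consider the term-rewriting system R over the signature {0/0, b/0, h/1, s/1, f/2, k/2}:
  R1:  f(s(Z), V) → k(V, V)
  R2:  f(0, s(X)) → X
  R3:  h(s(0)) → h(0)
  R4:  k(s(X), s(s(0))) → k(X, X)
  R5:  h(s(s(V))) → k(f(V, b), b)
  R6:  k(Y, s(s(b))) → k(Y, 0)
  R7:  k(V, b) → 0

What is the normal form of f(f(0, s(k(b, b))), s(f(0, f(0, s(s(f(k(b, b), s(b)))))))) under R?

b

1. f(f(0, s(k(b, b))), s(f(0, f(0, s(s(f(k(b, b), s(b))))))))  →  f(k(b, b), s(f(0, f(0, s(s(f(k(b, b), s(b))))))))   [R2 at 1]
2. f(k(b, b), s(f(0, f(0, s(s(f(k(b, b), s(b))))))))  →  f(0, s(f(0, f(0, s(s(f(k(b, b), s(b))))))))   [R7 at 1]
3. f(0, s(f(0, f(0, s(s(f(k(b, b), s(b))))))))  →  f(0, f(0, s(s(f(k(b, b), s(b))))))   [R2 at ε]
4. f(0, f(0, s(s(f(k(b, b), s(b))))))  →  f(0, s(f(k(b, b), s(b))))   [R2 at 2]
5. f(0, s(f(k(b, b), s(b))))  →  f(k(b, b), s(b))   [R2 at ε]
6. f(k(b, b), s(b))  →  f(0, s(b))   [R7 at 1]
7. f(0, s(b))  →  b   [R2 at ε]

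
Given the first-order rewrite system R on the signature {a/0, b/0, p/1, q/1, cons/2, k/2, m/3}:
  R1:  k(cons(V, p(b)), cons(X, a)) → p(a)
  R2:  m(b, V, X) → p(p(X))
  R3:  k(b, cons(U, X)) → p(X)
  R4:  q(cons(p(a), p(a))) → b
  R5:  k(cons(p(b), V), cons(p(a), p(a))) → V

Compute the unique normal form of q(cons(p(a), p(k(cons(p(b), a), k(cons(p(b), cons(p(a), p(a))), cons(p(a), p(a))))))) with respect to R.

1. q(cons(p(a), p(k(cons(p(b), a), k(cons(p(b), cons(p(a), p(a))), cons(p(a), p(a)))))))  →  q(cons(p(a), p(k(cons(p(b), a), cons(p(a), p(a))))))   [R5 at 1.2.1.2]
2. q(cons(p(a), p(k(cons(p(b), a), cons(p(a), p(a))))))  →  q(cons(p(a), p(a)))   [R5 at 1.2.1]
3. q(cons(p(a), p(a)))  →  b   [R4 at ε]

b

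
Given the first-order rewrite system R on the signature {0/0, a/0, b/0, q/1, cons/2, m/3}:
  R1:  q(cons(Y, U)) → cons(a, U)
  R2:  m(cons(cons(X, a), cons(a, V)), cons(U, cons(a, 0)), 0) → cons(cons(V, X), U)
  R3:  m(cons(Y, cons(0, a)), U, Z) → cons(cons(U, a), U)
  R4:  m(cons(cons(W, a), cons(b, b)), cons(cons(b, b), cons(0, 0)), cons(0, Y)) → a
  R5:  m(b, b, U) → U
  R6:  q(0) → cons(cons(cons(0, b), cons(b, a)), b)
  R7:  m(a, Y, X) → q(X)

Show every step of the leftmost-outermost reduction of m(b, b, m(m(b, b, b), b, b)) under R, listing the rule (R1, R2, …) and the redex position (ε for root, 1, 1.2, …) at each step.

1. m(b, b, m(m(b, b, b), b, b))  →  m(m(b, b, b), b, b)   [R5 at ε]
2. m(m(b, b, b), b, b)  →  m(b, b, b)   [R5 at 1]
3. m(b, b, b)  →  b   [R5 at ε]

b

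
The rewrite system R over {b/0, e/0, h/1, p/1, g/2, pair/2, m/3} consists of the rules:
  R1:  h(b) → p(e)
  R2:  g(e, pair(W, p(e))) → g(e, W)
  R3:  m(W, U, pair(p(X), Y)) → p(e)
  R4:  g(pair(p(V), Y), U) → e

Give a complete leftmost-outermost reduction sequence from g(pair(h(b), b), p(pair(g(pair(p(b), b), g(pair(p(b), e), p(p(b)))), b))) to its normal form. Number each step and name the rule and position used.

1. g(pair(h(b), b), p(pair(g(pair(p(b), b), g(pair(p(b), e), p(p(b)))), b)))  →  g(pair(p(e), b), p(pair(g(pair(p(b), b), g(pair(p(b), e), p(p(b)))), b)))   [R1 at 1.1]
2. g(pair(p(e), b), p(pair(g(pair(p(b), b), g(pair(p(b), e), p(p(b)))), b)))  →  e   [R4 at ε]

e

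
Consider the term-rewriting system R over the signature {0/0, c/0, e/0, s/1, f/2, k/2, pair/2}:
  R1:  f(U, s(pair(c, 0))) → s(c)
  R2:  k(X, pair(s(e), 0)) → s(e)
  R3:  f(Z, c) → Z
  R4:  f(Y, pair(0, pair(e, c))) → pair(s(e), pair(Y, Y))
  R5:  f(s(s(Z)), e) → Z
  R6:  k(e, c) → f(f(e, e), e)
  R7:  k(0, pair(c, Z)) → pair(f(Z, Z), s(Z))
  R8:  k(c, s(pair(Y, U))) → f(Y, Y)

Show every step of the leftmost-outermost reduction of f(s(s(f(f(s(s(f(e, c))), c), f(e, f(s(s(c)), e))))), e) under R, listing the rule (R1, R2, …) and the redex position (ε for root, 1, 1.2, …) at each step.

e

1. f(s(s(f(f(s(s(f(e, c))), c), f(e, f(s(s(c)), e))))), e)  →  f(f(s(s(f(e, c))), c), f(e, f(s(s(c)), e)))   [R5 at ε]
2. f(f(s(s(f(e, c))), c), f(e, f(s(s(c)), e)))  →  f(s(s(f(e, c))), f(e, f(s(s(c)), e)))   [R3 at 1]
3. f(s(s(f(e, c))), f(e, f(s(s(c)), e)))  →  f(s(s(e)), f(e, f(s(s(c)), e)))   [R3 at 1.1.1]
4. f(s(s(e)), f(e, f(s(s(c)), e)))  →  f(s(s(e)), f(e, c))   [R5 at 2.2]
5. f(s(s(e)), f(e, c))  →  f(s(s(e)), e)   [R3 at 2]
6. f(s(s(e)), e)  →  e   [R5 at ε]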